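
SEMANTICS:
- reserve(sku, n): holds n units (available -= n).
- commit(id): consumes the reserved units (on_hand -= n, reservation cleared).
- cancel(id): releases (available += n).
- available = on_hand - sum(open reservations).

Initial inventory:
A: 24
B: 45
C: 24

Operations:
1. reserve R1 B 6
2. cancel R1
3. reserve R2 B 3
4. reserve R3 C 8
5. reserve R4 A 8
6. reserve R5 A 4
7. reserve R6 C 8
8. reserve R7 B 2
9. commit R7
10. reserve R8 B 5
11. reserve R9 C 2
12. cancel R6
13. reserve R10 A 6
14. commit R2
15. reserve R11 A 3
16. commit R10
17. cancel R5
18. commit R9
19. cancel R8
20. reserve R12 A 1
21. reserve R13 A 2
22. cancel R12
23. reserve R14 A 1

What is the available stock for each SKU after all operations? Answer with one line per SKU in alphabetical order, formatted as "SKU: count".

Step 1: reserve R1 B 6 -> on_hand[A=24 B=45 C=24] avail[A=24 B=39 C=24] open={R1}
Step 2: cancel R1 -> on_hand[A=24 B=45 C=24] avail[A=24 B=45 C=24] open={}
Step 3: reserve R2 B 3 -> on_hand[A=24 B=45 C=24] avail[A=24 B=42 C=24] open={R2}
Step 4: reserve R3 C 8 -> on_hand[A=24 B=45 C=24] avail[A=24 B=42 C=16] open={R2,R3}
Step 5: reserve R4 A 8 -> on_hand[A=24 B=45 C=24] avail[A=16 B=42 C=16] open={R2,R3,R4}
Step 6: reserve R5 A 4 -> on_hand[A=24 B=45 C=24] avail[A=12 B=42 C=16] open={R2,R3,R4,R5}
Step 7: reserve R6 C 8 -> on_hand[A=24 B=45 C=24] avail[A=12 B=42 C=8] open={R2,R3,R4,R5,R6}
Step 8: reserve R7 B 2 -> on_hand[A=24 B=45 C=24] avail[A=12 B=40 C=8] open={R2,R3,R4,R5,R6,R7}
Step 9: commit R7 -> on_hand[A=24 B=43 C=24] avail[A=12 B=40 C=8] open={R2,R3,R4,R5,R6}
Step 10: reserve R8 B 5 -> on_hand[A=24 B=43 C=24] avail[A=12 B=35 C=8] open={R2,R3,R4,R5,R6,R8}
Step 11: reserve R9 C 2 -> on_hand[A=24 B=43 C=24] avail[A=12 B=35 C=6] open={R2,R3,R4,R5,R6,R8,R9}
Step 12: cancel R6 -> on_hand[A=24 B=43 C=24] avail[A=12 B=35 C=14] open={R2,R3,R4,R5,R8,R9}
Step 13: reserve R10 A 6 -> on_hand[A=24 B=43 C=24] avail[A=6 B=35 C=14] open={R10,R2,R3,R4,R5,R8,R9}
Step 14: commit R2 -> on_hand[A=24 B=40 C=24] avail[A=6 B=35 C=14] open={R10,R3,R4,R5,R8,R9}
Step 15: reserve R11 A 3 -> on_hand[A=24 B=40 C=24] avail[A=3 B=35 C=14] open={R10,R11,R3,R4,R5,R8,R9}
Step 16: commit R10 -> on_hand[A=18 B=40 C=24] avail[A=3 B=35 C=14] open={R11,R3,R4,R5,R8,R9}
Step 17: cancel R5 -> on_hand[A=18 B=40 C=24] avail[A=7 B=35 C=14] open={R11,R3,R4,R8,R9}
Step 18: commit R9 -> on_hand[A=18 B=40 C=22] avail[A=7 B=35 C=14] open={R11,R3,R4,R8}
Step 19: cancel R8 -> on_hand[A=18 B=40 C=22] avail[A=7 B=40 C=14] open={R11,R3,R4}
Step 20: reserve R12 A 1 -> on_hand[A=18 B=40 C=22] avail[A=6 B=40 C=14] open={R11,R12,R3,R4}
Step 21: reserve R13 A 2 -> on_hand[A=18 B=40 C=22] avail[A=4 B=40 C=14] open={R11,R12,R13,R3,R4}
Step 22: cancel R12 -> on_hand[A=18 B=40 C=22] avail[A=5 B=40 C=14] open={R11,R13,R3,R4}
Step 23: reserve R14 A 1 -> on_hand[A=18 B=40 C=22] avail[A=4 B=40 C=14] open={R11,R13,R14,R3,R4}

Answer: A: 4
B: 40
C: 14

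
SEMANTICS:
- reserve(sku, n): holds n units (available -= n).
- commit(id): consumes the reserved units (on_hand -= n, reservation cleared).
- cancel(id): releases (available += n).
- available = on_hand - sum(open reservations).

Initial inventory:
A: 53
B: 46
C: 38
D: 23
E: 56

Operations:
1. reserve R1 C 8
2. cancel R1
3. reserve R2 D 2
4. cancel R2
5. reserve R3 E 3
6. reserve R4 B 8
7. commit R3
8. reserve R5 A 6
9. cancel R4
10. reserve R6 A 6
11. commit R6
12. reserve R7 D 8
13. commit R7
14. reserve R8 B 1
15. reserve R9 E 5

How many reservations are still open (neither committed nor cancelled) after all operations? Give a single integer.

Answer: 3

Derivation:
Step 1: reserve R1 C 8 -> on_hand[A=53 B=46 C=38 D=23 E=56] avail[A=53 B=46 C=30 D=23 E=56] open={R1}
Step 2: cancel R1 -> on_hand[A=53 B=46 C=38 D=23 E=56] avail[A=53 B=46 C=38 D=23 E=56] open={}
Step 3: reserve R2 D 2 -> on_hand[A=53 B=46 C=38 D=23 E=56] avail[A=53 B=46 C=38 D=21 E=56] open={R2}
Step 4: cancel R2 -> on_hand[A=53 B=46 C=38 D=23 E=56] avail[A=53 B=46 C=38 D=23 E=56] open={}
Step 5: reserve R3 E 3 -> on_hand[A=53 B=46 C=38 D=23 E=56] avail[A=53 B=46 C=38 D=23 E=53] open={R3}
Step 6: reserve R4 B 8 -> on_hand[A=53 B=46 C=38 D=23 E=56] avail[A=53 B=38 C=38 D=23 E=53] open={R3,R4}
Step 7: commit R3 -> on_hand[A=53 B=46 C=38 D=23 E=53] avail[A=53 B=38 C=38 D=23 E=53] open={R4}
Step 8: reserve R5 A 6 -> on_hand[A=53 B=46 C=38 D=23 E=53] avail[A=47 B=38 C=38 D=23 E=53] open={R4,R5}
Step 9: cancel R4 -> on_hand[A=53 B=46 C=38 D=23 E=53] avail[A=47 B=46 C=38 D=23 E=53] open={R5}
Step 10: reserve R6 A 6 -> on_hand[A=53 B=46 C=38 D=23 E=53] avail[A=41 B=46 C=38 D=23 E=53] open={R5,R6}
Step 11: commit R6 -> on_hand[A=47 B=46 C=38 D=23 E=53] avail[A=41 B=46 C=38 D=23 E=53] open={R5}
Step 12: reserve R7 D 8 -> on_hand[A=47 B=46 C=38 D=23 E=53] avail[A=41 B=46 C=38 D=15 E=53] open={R5,R7}
Step 13: commit R7 -> on_hand[A=47 B=46 C=38 D=15 E=53] avail[A=41 B=46 C=38 D=15 E=53] open={R5}
Step 14: reserve R8 B 1 -> on_hand[A=47 B=46 C=38 D=15 E=53] avail[A=41 B=45 C=38 D=15 E=53] open={R5,R8}
Step 15: reserve R9 E 5 -> on_hand[A=47 B=46 C=38 D=15 E=53] avail[A=41 B=45 C=38 D=15 E=48] open={R5,R8,R9}
Open reservations: ['R5', 'R8', 'R9'] -> 3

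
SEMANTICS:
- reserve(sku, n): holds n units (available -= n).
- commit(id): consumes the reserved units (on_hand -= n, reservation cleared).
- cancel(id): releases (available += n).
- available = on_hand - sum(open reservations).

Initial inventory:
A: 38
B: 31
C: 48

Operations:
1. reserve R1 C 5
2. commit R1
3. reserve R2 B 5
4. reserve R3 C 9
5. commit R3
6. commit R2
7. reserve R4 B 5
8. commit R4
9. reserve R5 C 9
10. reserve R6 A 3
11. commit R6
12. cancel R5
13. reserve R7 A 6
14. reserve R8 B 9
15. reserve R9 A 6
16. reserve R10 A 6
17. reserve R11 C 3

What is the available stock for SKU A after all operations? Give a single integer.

Step 1: reserve R1 C 5 -> on_hand[A=38 B=31 C=48] avail[A=38 B=31 C=43] open={R1}
Step 2: commit R1 -> on_hand[A=38 B=31 C=43] avail[A=38 B=31 C=43] open={}
Step 3: reserve R2 B 5 -> on_hand[A=38 B=31 C=43] avail[A=38 B=26 C=43] open={R2}
Step 4: reserve R3 C 9 -> on_hand[A=38 B=31 C=43] avail[A=38 B=26 C=34] open={R2,R3}
Step 5: commit R3 -> on_hand[A=38 B=31 C=34] avail[A=38 B=26 C=34] open={R2}
Step 6: commit R2 -> on_hand[A=38 B=26 C=34] avail[A=38 B=26 C=34] open={}
Step 7: reserve R4 B 5 -> on_hand[A=38 B=26 C=34] avail[A=38 B=21 C=34] open={R4}
Step 8: commit R4 -> on_hand[A=38 B=21 C=34] avail[A=38 B=21 C=34] open={}
Step 9: reserve R5 C 9 -> on_hand[A=38 B=21 C=34] avail[A=38 B=21 C=25] open={R5}
Step 10: reserve R6 A 3 -> on_hand[A=38 B=21 C=34] avail[A=35 B=21 C=25] open={R5,R6}
Step 11: commit R6 -> on_hand[A=35 B=21 C=34] avail[A=35 B=21 C=25] open={R5}
Step 12: cancel R5 -> on_hand[A=35 B=21 C=34] avail[A=35 B=21 C=34] open={}
Step 13: reserve R7 A 6 -> on_hand[A=35 B=21 C=34] avail[A=29 B=21 C=34] open={R7}
Step 14: reserve R8 B 9 -> on_hand[A=35 B=21 C=34] avail[A=29 B=12 C=34] open={R7,R8}
Step 15: reserve R9 A 6 -> on_hand[A=35 B=21 C=34] avail[A=23 B=12 C=34] open={R7,R8,R9}
Step 16: reserve R10 A 6 -> on_hand[A=35 B=21 C=34] avail[A=17 B=12 C=34] open={R10,R7,R8,R9}
Step 17: reserve R11 C 3 -> on_hand[A=35 B=21 C=34] avail[A=17 B=12 C=31] open={R10,R11,R7,R8,R9}
Final available[A] = 17

Answer: 17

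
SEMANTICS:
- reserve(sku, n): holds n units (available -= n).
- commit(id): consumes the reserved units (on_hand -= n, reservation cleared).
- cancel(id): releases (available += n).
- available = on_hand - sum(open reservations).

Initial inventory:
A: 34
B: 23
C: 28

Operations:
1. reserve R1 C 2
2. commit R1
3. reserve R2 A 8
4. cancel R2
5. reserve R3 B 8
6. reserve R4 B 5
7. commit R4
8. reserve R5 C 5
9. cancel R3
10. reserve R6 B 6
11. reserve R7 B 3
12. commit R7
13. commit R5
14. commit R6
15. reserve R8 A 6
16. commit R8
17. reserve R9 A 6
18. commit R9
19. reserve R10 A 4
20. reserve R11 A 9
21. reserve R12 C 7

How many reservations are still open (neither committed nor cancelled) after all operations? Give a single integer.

Step 1: reserve R1 C 2 -> on_hand[A=34 B=23 C=28] avail[A=34 B=23 C=26] open={R1}
Step 2: commit R1 -> on_hand[A=34 B=23 C=26] avail[A=34 B=23 C=26] open={}
Step 3: reserve R2 A 8 -> on_hand[A=34 B=23 C=26] avail[A=26 B=23 C=26] open={R2}
Step 4: cancel R2 -> on_hand[A=34 B=23 C=26] avail[A=34 B=23 C=26] open={}
Step 5: reserve R3 B 8 -> on_hand[A=34 B=23 C=26] avail[A=34 B=15 C=26] open={R3}
Step 6: reserve R4 B 5 -> on_hand[A=34 B=23 C=26] avail[A=34 B=10 C=26] open={R3,R4}
Step 7: commit R4 -> on_hand[A=34 B=18 C=26] avail[A=34 B=10 C=26] open={R3}
Step 8: reserve R5 C 5 -> on_hand[A=34 B=18 C=26] avail[A=34 B=10 C=21] open={R3,R5}
Step 9: cancel R3 -> on_hand[A=34 B=18 C=26] avail[A=34 B=18 C=21] open={R5}
Step 10: reserve R6 B 6 -> on_hand[A=34 B=18 C=26] avail[A=34 B=12 C=21] open={R5,R6}
Step 11: reserve R7 B 3 -> on_hand[A=34 B=18 C=26] avail[A=34 B=9 C=21] open={R5,R6,R7}
Step 12: commit R7 -> on_hand[A=34 B=15 C=26] avail[A=34 B=9 C=21] open={R5,R6}
Step 13: commit R5 -> on_hand[A=34 B=15 C=21] avail[A=34 B=9 C=21] open={R6}
Step 14: commit R6 -> on_hand[A=34 B=9 C=21] avail[A=34 B=9 C=21] open={}
Step 15: reserve R8 A 6 -> on_hand[A=34 B=9 C=21] avail[A=28 B=9 C=21] open={R8}
Step 16: commit R8 -> on_hand[A=28 B=9 C=21] avail[A=28 B=9 C=21] open={}
Step 17: reserve R9 A 6 -> on_hand[A=28 B=9 C=21] avail[A=22 B=9 C=21] open={R9}
Step 18: commit R9 -> on_hand[A=22 B=9 C=21] avail[A=22 B=9 C=21] open={}
Step 19: reserve R10 A 4 -> on_hand[A=22 B=9 C=21] avail[A=18 B=9 C=21] open={R10}
Step 20: reserve R11 A 9 -> on_hand[A=22 B=9 C=21] avail[A=9 B=9 C=21] open={R10,R11}
Step 21: reserve R12 C 7 -> on_hand[A=22 B=9 C=21] avail[A=9 B=9 C=14] open={R10,R11,R12}
Open reservations: ['R10', 'R11', 'R12'] -> 3

Answer: 3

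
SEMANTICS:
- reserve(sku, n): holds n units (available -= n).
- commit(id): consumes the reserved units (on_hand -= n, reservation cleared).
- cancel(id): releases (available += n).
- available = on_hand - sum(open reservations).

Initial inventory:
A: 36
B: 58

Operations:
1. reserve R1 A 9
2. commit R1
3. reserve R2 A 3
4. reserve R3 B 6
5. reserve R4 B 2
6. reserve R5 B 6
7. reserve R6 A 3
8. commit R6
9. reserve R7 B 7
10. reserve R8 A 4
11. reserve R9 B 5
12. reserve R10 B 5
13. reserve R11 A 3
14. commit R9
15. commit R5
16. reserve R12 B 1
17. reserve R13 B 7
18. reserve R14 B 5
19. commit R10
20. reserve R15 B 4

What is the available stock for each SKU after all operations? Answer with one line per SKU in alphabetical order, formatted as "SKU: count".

Answer: A: 14
B: 10

Derivation:
Step 1: reserve R1 A 9 -> on_hand[A=36 B=58] avail[A=27 B=58] open={R1}
Step 2: commit R1 -> on_hand[A=27 B=58] avail[A=27 B=58] open={}
Step 3: reserve R2 A 3 -> on_hand[A=27 B=58] avail[A=24 B=58] open={R2}
Step 4: reserve R3 B 6 -> on_hand[A=27 B=58] avail[A=24 B=52] open={R2,R3}
Step 5: reserve R4 B 2 -> on_hand[A=27 B=58] avail[A=24 B=50] open={R2,R3,R4}
Step 6: reserve R5 B 6 -> on_hand[A=27 B=58] avail[A=24 B=44] open={R2,R3,R4,R5}
Step 7: reserve R6 A 3 -> on_hand[A=27 B=58] avail[A=21 B=44] open={R2,R3,R4,R5,R6}
Step 8: commit R6 -> on_hand[A=24 B=58] avail[A=21 B=44] open={R2,R3,R4,R5}
Step 9: reserve R7 B 7 -> on_hand[A=24 B=58] avail[A=21 B=37] open={R2,R3,R4,R5,R7}
Step 10: reserve R8 A 4 -> on_hand[A=24 B=58] avail[A=17 B=37] open={R2,R3,R4,R5,R7,R8}
Step 11: reserve R9 B 5 -> on_hand[A=24 B=58] avail[A=17 B=32] open={R2,R3,R4,R5,R7,R8,R9}
Step 12: reserve R10 B 5 -> on_hand[A=24 B=58] avail[A=17 B=27] open={R10,R2,R3,R4,R5,R7,R8,R9}
Step 13: reserve R11 A 3 -> on_hand[A=24 B=58] avail[A=14 B=27] open={R10,R11,R2,R3,R4,R5,R7,R8,R9}
Step 14: commit R9 -> on_hand[A=24 B=53] avail[A=14 B=27] open={R10,R11,R2,R3,R4,R5,R7,R8}
Step 15: commit R5 -> on_hand[A=24 B=47] avail[A=14 B=27] open={R10,R11,R2,R3,R4,R7,R8}
Step 16: reserve R12 B 1 -> on_hand[A=24 B=47] avail[A=14 B=26] open={R10,R11,R12,R2,R3,R4,R7,R8}
Step 17: reserve R13 B 7 -> on_hand[A=24 B=47] avail[A=14 B=19] open={R10,R11,R12,R13,R2,R3,R4,R7,R8}
Step 18: reserve R14 B 5 -> on_hand[A=24 B=47] avail[A=14 B=14] open={R10,R11,R12,R13,R14,R2,R3,R4,R7,R8}
Step 19: commit R10 -> on_hand[A=24 B=42] avail[A=14 B=14] open={R11,R12,R13,R14,R2,R3,R4,R7,R8}
Step 20: reserve R15 B 4 -> on_hand[A=24 B=42] avail[A=14 B=10] open={R11,R12,R13,R14,R15,R2,R3,R4,R7,R8}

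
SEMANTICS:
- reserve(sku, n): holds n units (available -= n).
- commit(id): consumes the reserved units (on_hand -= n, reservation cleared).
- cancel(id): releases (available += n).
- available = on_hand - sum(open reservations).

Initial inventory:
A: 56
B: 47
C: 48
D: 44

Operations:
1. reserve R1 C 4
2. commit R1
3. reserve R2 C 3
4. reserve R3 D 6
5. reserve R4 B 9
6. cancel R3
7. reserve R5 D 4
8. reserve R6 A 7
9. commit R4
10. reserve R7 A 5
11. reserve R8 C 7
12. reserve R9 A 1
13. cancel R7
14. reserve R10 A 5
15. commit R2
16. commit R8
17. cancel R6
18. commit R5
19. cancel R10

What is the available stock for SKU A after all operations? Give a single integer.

Step 1: reserve R1 C 4 -> on_hand[A=56 B=47 C=48 D=44] avail[A=56 B=47 C=44 D=44] open={R1}
Step 2: commit R1 -> on_hand[A=56 B=47 C=44 D=44] avail[A=56 B=47 C=44 D=44] open={}
Step 3: reserve R2 C 3 -> on_hand[A=56 B=47 C=44 D=44] avail[A=56 B=47 C=41 D=44] open={R2}
Step 4: reserve R3 D 6 -> on_hand[A=56 B=47 C=44 D=44] avail[A=56 B=47 C=41 D=38] open={R2,R3}
Step 5: reserve R4 B 9 -> on_hand[A=56 B=47 C=44 D=44] avail[A=56 B=38 C=41 D=38] open={R2,R3,R4}
Step 6: cancel R3 -> on_hand[A=56 B=47 C=44 D=44] avail[A=56 B=38 C=41 D=44] open={R2,R4}
Step 7: reserve R5 D 4 -> on_hand[A=56 B=47 C=44 D=44] avail[A=56 B=38 C=41 D=40] open={R2,R4,R5}
Step 8: reserve R6 A 7 -> on_hand[A=56 B=47 C=44 D=44] avail[A=49 B=38 C=41 D=40] open={R2,R4,R5,R6}
Step 9: commit R4 -> on_hand[A=56 B=38 C=44 D=44] avail[A=49 B=38 C=41 D=40] open={R2,R5,R6}
Step 10: reserve R7 A 5 -> on_hand[A=56 B=38 C=44 D=44] avail[A=44 B=38 C=41 D=40] open={R2,R5,R6,R7}
Step 11: reserve R8 C 7 -> on_hand[A=56 B=38 C=44 D=44] avail[A=44 B=38 C=34 D=40] open={R2,R5,R6,R7,R8}
Step 12: reserve R9 A 1 -> on_hand[A=56 B=38 C=44 D=44] avail[A=43 B=38 C=34 D=40] open={R2,R5,R6,R7,R8,R9}
Step 13: cancel R7 -> on_hand[A=56 B=38 C=44 D=44] avail[A=48 B=38 C=34 D=40] open={R2,R5,R6,R8,R9}
Step 14: reserve R10 A 5 -> on_hand[A=56 B=38 C=44 D=44] avail[A=43 B=38 C=34 D=40] open={R10,R2,R5,R6,R8,R9}
Step 15: commit R2 -> on_hand[A=56 B=38 C=41 D=44] avail[A=43 B=38 C=34 D=40] open={R10,R5,R6,R8,R9}
Step 16: commit R8 -> on_hand[A=56 B=38 C=34 D=44] avail[A=43 B=38 C=34 D=40] open={R10,R5,R6,R9}
Step 17: cancel R6 -> on_hand[A=56 B=38 C=34 D=44] avail[A=50 B=38 C=34 D=40] open={R10,R5,R9}
Step 18: commit R5 -> on_hand[A=56 B=38 C=34 D=40] avail[A=50 B=38 C=34 D=40] open={R10,R9}
Step 19: cancel R10 -> on_hand[A=56 B=38 C=34 D=40] avail[A=55 B=38 C=34 D=40] open={R9}
Final available[A] = 55

Answer: 55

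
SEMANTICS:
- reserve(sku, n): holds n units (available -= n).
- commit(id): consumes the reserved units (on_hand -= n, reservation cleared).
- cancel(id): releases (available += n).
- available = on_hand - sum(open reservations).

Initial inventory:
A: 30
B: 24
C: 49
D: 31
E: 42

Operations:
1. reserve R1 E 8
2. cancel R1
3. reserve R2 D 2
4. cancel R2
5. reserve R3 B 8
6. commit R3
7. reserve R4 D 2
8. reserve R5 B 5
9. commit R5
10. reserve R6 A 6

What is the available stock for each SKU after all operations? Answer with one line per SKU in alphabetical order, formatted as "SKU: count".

Answer: A: 24
B: 11
C: 49
D: 29
E: 42

Derivation:
Step 1: reserve R1 E 8 -> on_hand[A=30 B=24 C=49 D=31 E=42] avail[A=30 B=24 C=49 D=31 E=34] open={R1}
Step 2: cancel R1 -> on_hand[A=30 B=24 C=49 D=31 E=42] avail[A=30 B=24 C=49 D=31 E=42] open={}
Step 3: reserve R2 D 2 -> on_hand[A=30 B=24 C=49 D=31 E=42] avail[A=30 B=24 C=49 D=29 E=42] open={R2}
Step 4: cancel R2 -> on_hand[A=30 B=24 C=49 D=31 E=42] avail[A=30 B=24 C=49 D=31 E=42] open={}
Step 5: reserve R3 B 8 -> on_hand[A=30 B=24 C=49 D=31 E=42] avail[A=30 B=16 C=49 D=31 E=42] open={R3}
Step 6: commit R3 -> on_hand[A=30 B=16 C=49 D=31 E=42] avail[A=30 B=16 C=49 D=31 E=42] open={}
Step 7: reserve R4 D 2 -> on_hand[A=30 B=16 C=49 D=31 E=42] avail[A=30 B=16 C=49 D=29 E=42] open={R4}
Step 8: reserve R5 B 5 -> on_hand[A=30 B=16 C=49 D=31 E=42] avail[A=30 B=11 C=49 D=29 E=42] open={R4,R5}
Step 9: commit R5 -> on_hand[A=30 B=11 C=49 D=31 E=42] avail[A=30 B=11 C=49 D=29 E=42] open={R4}
Step 10: reserve R6 A 6 -> on_hand[A=30 B=11 C=49 D=31 E=42] avail[A=24 B=11 C=49 D=29 E=42] open={R4,R6}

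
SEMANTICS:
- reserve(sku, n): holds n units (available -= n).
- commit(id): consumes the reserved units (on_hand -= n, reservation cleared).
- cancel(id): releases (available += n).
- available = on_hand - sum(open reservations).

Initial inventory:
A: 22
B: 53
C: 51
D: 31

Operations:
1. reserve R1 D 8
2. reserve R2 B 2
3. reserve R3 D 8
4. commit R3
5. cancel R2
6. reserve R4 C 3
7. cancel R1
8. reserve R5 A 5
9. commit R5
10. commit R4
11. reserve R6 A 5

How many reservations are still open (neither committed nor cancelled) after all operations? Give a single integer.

Answer: 1

Derivation:
Step 1: reserve R1 D 8 -> on_hand[A=22 B=53 C=51 D=31] avail[A=22 B=53 C=51 D=23] open={R1}
Step 2: reserve R2 B 2 -> on_hand[A=22 B=53 C=51 D=31] avail[A=22 B=51 C=51 D=23] open={R1,R2}
Step 3: reserve R3 D 8 -> on_hand[A=22 B=53 C=51 D=31] avail[A=22 B=51 C=51 D=15] open={R1,R2,R3}
Step 4: commit R3 -> on_hand[A=22 B=53 C=51 D=23] avail[A=22 B=51 C=51 D=15] open={R1,R2}
Step 5: cancel R2 -> on_hand[A=22 B=53 C=51 D=23] avail[A=22 B=53 C=51 D=15] open={R1}
Step 6: reserve R4 C 3 -> on_hand[A=22 B=53 C=51 D=23] avail[A=22 B=53 C=48 D=15] open={R1,R4}
Step 7: cancel R1 -> on_hand[A=22 B=53 C=51 D=23] avail[A=22 B=53 C=48 D=23] open={R4}
Step 8: reserve R5 A 5 -> on_hand[A=22 B=53 C=51 D=23] avail[A=17 B=53 C=48 D=23] open={R4,R5}
Step 9: commit R5 -> on_hand[A=17 B=53 C=51 D=23] avail[A=17 B=53 C=48 D=23] open={R4}
Step 10: commit R4 -> on_hand[A=17 B=53 C=48 D=23] avail[A=17 B=53 C=48 D=23] open={}
Step 11: reserve R6 A 5 -> on_hand[A=17 B=53 C=48 D=23] avail[A=12 B=53 C=48 D=23] open={R6}
Open reservations: ['R6'] -> 1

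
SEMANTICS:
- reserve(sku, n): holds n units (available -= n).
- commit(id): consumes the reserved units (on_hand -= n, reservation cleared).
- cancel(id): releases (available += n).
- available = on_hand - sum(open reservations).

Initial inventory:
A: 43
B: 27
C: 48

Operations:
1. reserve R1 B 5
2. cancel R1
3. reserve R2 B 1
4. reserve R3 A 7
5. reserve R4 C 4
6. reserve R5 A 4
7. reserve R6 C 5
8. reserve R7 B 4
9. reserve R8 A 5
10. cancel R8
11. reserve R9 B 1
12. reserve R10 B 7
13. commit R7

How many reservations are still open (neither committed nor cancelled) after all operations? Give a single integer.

Answer: 7

Derivation:
Step 1: reserve R1 B 5 -> on_hand[A=43 B=27 C=48] avail[A=43 B=22 C=48] open={R1}
Step 2: cancel R1 -> on_hand[A=43 B=27 C=48] avail[A=43 B=27 C=48] open={}
Step 3: reserve R2 B 1 -> on_hand[A=43 B=27 C=48] avail[A=43 B=26 C=48] open={R2}
Step 4: reserve R3 A 7 -> on_hand[A=43 B=27 C=48] avail[A=36 B=26 C=48] open={R2,R3}
Step 5: reserve R4 C 4 -> on_hand[A=43 B=27 C=48] avail[A=36 B=26 C=44] open={R2,R3,R4}
Step 6: reserve R5 A 4 -> on_hand[A=43 B=27 C=48] avail[A=32 B=26 C=44] open={R2,R3,R4,R5}
Step 7: reserve R6 C 5 -> on_hand[A=43 B=27 C=48] avail[A=32 B=26 C=39] open={R2,R3,R4,R5,R6}
Step 8: reserve R7 B 4 -> on_hand[A=43 B=27 C=48] avail[A=32 B=22 C=39] open={R2,R3,R4,R5,R6,R7}
Step 9: reserve R8 A 5 -> on_hand[A=43 B=27 C=48] avail[A=27 B=22 C=39] open={R2,R3,R4,R5,R6,R7,R8}
Step 10: cancel R8 -> on_hand[A=43 B=27 C=48] avail[A=32 B=22 C=39] open={R2,R3,R4,R5,R6,R7}
Step 11: reserve R9 B 1 -> on_hand[A=43 B=27 C=48] avail[A=32 B=21 C=39] open={R2,R3,R4,R5,R6,R7,R9}
Step 12: reserve R10 B 7 -> on_hand[A=43 B=27 C=48] avail[A=32 B=14 C=39] open={R10,R2,R3,R4,R5,R6,R7,R9}
Step 13: commit R7 -> on_hand[A=43 B=23 C=48] avail[A=32 B=14 C=39] open={R10,R2,R3,R4,R5,R6,R9}
Open reservations: ['R10', 'R2', 'R3', 'R4', 'R5', 'R6', 'R9'] -> 7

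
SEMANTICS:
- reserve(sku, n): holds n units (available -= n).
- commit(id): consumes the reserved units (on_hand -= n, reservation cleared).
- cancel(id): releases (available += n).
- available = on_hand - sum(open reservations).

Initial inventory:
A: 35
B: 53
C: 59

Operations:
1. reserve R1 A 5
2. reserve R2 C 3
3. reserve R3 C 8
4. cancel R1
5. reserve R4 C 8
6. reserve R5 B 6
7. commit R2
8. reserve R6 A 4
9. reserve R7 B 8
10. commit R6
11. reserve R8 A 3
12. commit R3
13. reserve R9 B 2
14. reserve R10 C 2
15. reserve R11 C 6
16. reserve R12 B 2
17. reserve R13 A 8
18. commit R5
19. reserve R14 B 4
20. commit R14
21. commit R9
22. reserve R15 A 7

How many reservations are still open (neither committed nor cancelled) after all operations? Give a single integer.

Answer: 8

Derivation:
Step 1: reserve R1 A 5 -> on_hand[A=35 B=53 C=59] avail[A=30 B=53 C=59] open={R1}
Step 2: reserve R2 C 3 -> on_hand[A=35 B=53 C=59] avail[A=30 B=53 C=56] open={R1,R2}
Step 3: reserve R3 C 8 -> on_hand[A=35 B=53 C=59] avail[A=30 B=53 C=48] open={R1,R2,R3}
Step 4: cancel R1 -> on_hand[A=35 B=53 C=59] avail[A=35 B=53 C=48] open={R2,R3}
Step 5: reserve R4 C 8 -> on_hand[A=35 B=53 C=59] avail[A=35 B=53 C=40] open={R2,R3,R4}
Step 6: reserve R5 B 6 -> on_hand[A=35 B=53 C=59] avail[A=35 B=47 C=40] open={R2,R3,R4,R5}
Step 7: commit R2 -> on_hand[A=35 B=53 C=56] avail[A=35 B=47 C=40] open={R3,R4,R5}
Step 8: reserve R6 A 4 -> on_hand[A=35 B=53 C=56] avail[A=31 B=47 C=40] open={R3,R4,R5,R6}
Step 9: reserve R7 B 8 -> on_hand[A=35 B=53 C=56] avail[A=31 B=39 C=40] open={R3,R4,R5,R6,R7}
Step 10: commit R6 -> on_hand[A=31 B=53 C=56] avail[A=31 B=39 C=40] open={R3,R4,R5,R7}
Step 11: reserve R8 A 3 -> on_hand[A=31 B=53 C=56] avail[A=28 B=39 C=40] open={R3,R4,R5,R7,R8}
Step 12: commit R3 -> on_hand[A=31 B=53 C=48] avail[A=28 B=39 C=40] open={R4,R5,R7,R8}
Step 13: reserve R9 B 2 -> on_hand[A=31 B=53 C=48] avail[A=28 B=37 C=40] open={R4,R5,R7,R8,R9}
Step 14: reserve R10 C 2 -> on_hand[A=31 B=53 C=48] avail[A=28 B=37 C=38] open={R10,R4,R5,R7,R8,R9}
Step 15: reserve R11 C 6 -> on_hand[A=31 B=53 C=48] avail[A=28 B=37 C=32] open={R10,R11,R4,R5,R7,R8,R9}
Step 16: reserve R12 B 2 -> on_hand[A=31 B=53 C=48] avail[A=28 B=35 C=32] open={R10,R11,R12,R4,R5,R7,R8,R9}
Step 17: reserve R13 A 8 -> on_hand[A=31 B=53 C=48] avail[A=20 B=35 C=32] open={R10,R11,R12,R13,R4,R5,R7,R8,R9}
Step 18: commit R5 -> on_hand[A=31 B=47 C=48] avail[A=20 B=35 C=32] open={R10,R11,R12,R13,R4,R7,R8,R9}
Step 19: reserve R14 B 4 -> on_hand[A=31 B=47 C=48] avail[A=20 B=31 C=32] open={R10,R11,R12,R13,R14,R4,R7,R8,R9}
Step 20: commit R14 -> on_hand[A=31 B=43 C=48] avail[A=20 B=31 C=32] open={R10,R11,R12,R13,R4,R7,R8,R9}
Step 21: commit R9 -> on_hand[A=31 B=41 C=48] avail[A=20 B=31 C=32] open={R10,R11,R12,R13,R4,R7,R8}
Step 22: reserve R15 A 7 -> on_hand[A=31 B=41 C=48] avail[A=13 B=31 C=32] open={R10,R11,R12,R13,R15,R4,R7,R8}
Open reservations: ['R10', 'R11', 'R12', 'R13', 'R15', 'R4', 'R7', 'R8'] -> 8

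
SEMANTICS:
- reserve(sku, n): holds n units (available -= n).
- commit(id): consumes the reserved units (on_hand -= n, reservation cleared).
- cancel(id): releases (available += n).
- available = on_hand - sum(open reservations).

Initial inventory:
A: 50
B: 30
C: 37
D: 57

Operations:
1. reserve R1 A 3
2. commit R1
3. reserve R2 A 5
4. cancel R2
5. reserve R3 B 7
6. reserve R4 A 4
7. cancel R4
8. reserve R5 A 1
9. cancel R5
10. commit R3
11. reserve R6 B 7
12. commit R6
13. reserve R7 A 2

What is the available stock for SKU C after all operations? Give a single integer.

Step 1: reserve R1 A 3 -> on_hand[A=50 B=30 C=37 D=57] avail[A=47 B=30 C=37 D=57] open={R1}
Step 2: commit R1 -> on_hand[A=47 B=30 C=37 D=57] avail[A=47 B=30 C=37 D=57] open={}
Step 3: reserve R2 A 5 -> on_hand[A=47 B=30 C=37 D=57] avail[A=42 B=30 C=37 D=57] open={R2}
Step 4: cancel R2 -> on_hand[A=47 B=30 C=37 D=57] avail[A=47 B=30 C=37 D=57] open={}
Step 5: reserve R3 B 7 -> on_hand[A=47 B=30 C=37 D=57] avail[A=47 B=23 C=37 D=57] open={R3}
Step 6: reserve R4 A 4 -> on_hand[A=47 B=30 C=37 D=57] avail[A=43 B=23 C=37 D=57] open={R3,R4}
Step 7: cancel R4 -> on_hand[A=47 B=30 C=37 D=57] avail[A=47 B=23 C=37 D=57] open={R3}
Step 8: reserve R5 A 1 -> on_hand[A=47 B=30 C=37 D=57] avail[A=46 B=23 C=37 D=57] open={R3,R5}
Step 9: cancel R5 -> on_hand[A=47 B=30 C=37 D=57] avail[A=47 B=23 C=37 D=57] open={R3}
Step 10: commit R3 -> on_hand[A=47 B=23 C=37 D=57] avail[A=47 B=23 C=37 D=57] open={}
Step 11: reserve R6 B 7 -> on_hand[A=47 B=23 C=37 D=57] avail[A=47 B=16 C=37 D=57] open={R6}
Step 12: commit R6 -> on_hand[A=47 B=16 C=37 D=57] avail[A=47 B=16 C=37 D=57] open={}
Step 13: reserve R7 A 2 -> on_hand[A=47 B=16 C=37 D=57] avail[A=45 B=16 C=37 D=57] open={R7}
Final available[C] = 37

Answer: 37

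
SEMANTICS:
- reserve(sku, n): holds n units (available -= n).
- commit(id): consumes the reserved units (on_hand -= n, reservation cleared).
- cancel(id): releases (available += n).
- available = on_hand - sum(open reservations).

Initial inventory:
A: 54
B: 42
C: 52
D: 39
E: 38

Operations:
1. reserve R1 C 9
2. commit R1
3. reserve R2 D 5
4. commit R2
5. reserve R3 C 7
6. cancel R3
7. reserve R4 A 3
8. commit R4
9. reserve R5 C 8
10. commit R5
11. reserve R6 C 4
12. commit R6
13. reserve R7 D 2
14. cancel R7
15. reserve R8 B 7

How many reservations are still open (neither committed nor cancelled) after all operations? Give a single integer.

Step 1: reserve R1 C 9 -> on_hand[A=54 B=42 C=52 D=39 E=38] avail[A=54 B=42 C=43 D=39 E=38] open={R1}
Step 2: commit R1 -> on_hand[A=54 B=42 C=43 D=39 E=38] avail[A=54 B=42 C=43 D=39 E=38] open={}
Step 3: reserve R2 D 5 -> on_hand[A=54 B=42 C=43 D=39 E=38] avail[A=54 B=42 C=43 D=34 E=38] open={R2}
Step 4: commit R2 -> on_hand[A=54 B=42 C=43 D=34 E=38] avail[A=54 B=42 C=43 D=34 E=38] open={}
Step 5: reserve R3 C 7 -> on_hand[A=54 B=42 C=43 D=34 E=38] avail[A=54 B=42 C=36 D=34 E=38] open={R3}
Step 6: cancel R3 -> on_hand[A=54 B=42 C=43 D=34 E=38] avail[A=54 B=42 C=43 D=34 E=38] open={}
Step 7: reserve R4 A 3 -> on_hand[A=54 B=42 C=43 D=34 E=38] avail[A=51 B=42 C=43 D=34 E=38] open={R4}
Step 8: commit R4 -> on_hand[A=51 B=42 C=43 D=34 E=38] avail[A=51 B=42 C=43 D=34 E=38] open={}
Step 9: reserve R5 C 8 -> on_hand[A=51 B=42 C=43 D=34 E=38] avail[A=51 B=42 C=35 D=34 E=38] open={R5}
Step 10: commit R5 -> on_hand[A=51 B=42 C=35 D=34 E=38] avail[A=51 B=42 C=35 D=34 E=38] open={}
Step 11: reserve R6 C 4 -> on_hand[A=51 B=42 C=35 D=34 E=38] avail[A=51 B=42 C=31 D=34 E=38] open={R6}
Step 12: commit R6 -> on_hand[A=51 B=42 C=31 D=34 E=38] avail[A=51 B=42 C=31 D=34 E=38] open={}
Step 13: reserve R7 D 2 -> on_hand[A=51 B=42 C=31 D=34 E=38] avail[A=51 B=42 C=31 D=32 E=38] open={R7}
Step 14: cancel R7 -> on_hand[A=51 B=42 C=31 D=34 E=38] avail[A=51 B=42 C=31 D=34 E=38] open={}
Step 15: reserve R8 B 7 -> on_hand[A=51 B=42 C=31 D=34 E=38] avail[A=51 B=35 C=31 D=34 E=38] open={R8}
Open reservations: ['R8'] -> 1

Answer: 1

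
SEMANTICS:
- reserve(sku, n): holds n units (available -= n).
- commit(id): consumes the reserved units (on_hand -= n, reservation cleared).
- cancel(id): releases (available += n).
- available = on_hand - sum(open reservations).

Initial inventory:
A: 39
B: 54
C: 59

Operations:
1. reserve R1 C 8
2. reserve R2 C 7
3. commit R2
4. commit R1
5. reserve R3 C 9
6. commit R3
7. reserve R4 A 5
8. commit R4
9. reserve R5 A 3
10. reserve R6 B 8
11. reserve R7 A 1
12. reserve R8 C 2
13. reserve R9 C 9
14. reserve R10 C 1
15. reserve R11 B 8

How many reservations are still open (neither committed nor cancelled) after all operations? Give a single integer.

Answer: 7

Derivation:
Step 1: reserve R1 C 8 -> on_hand[A=39 B=54 C=59] avail[A=39 B=54 C=51] open={R1}
Step 2: reserve R2 C 7 -> on_hand[A=39 B=54 C=59] avail[A=39 B=54 C=44] open={R1,R2}
Step 3: commit R2 -> on_hand[A=39 B=54 C=52] avail[A=39 B=54 C=44] open={R1}
Step 4: commit R1 -> on_hand[A=39 B=54 C=44] avail[A=39 B=54 C=44] open={}
Step 5: reserve R3 C 9 -> on_hand[A=39 B=54 C=44] avail[A=39 B=54 C=35] open={R3}
Step 6: commit R3 -> on_hand[A=39 B=54 C=35] avail[A=39 B=54 C=35] open={}
Step 7: reserve R4 A 5 -> on_hand[A=39 B=54 C=35] avail[A=34 B=54 C=35] open={R4}
Step 8: commit R4 -> on_hand[A=34 B=54 C=35] avail[A=34 B=54 C=35] open={}
Step 9: reserve R5 A 3 -> on_hand[A=34 B=54 C=35] avail[A=31 B=54 C=35] open={R5}
Step 10: reserve R6 B 8 -> on_hand[A=34 B=54 C=35] avail[A=31 B=46 C=35] open={R5,R6}
Step 11: reserve R7 A 1 -> on_hand[A=34 B=54 C=35] avail[A=30 B=46 C=35] open={R5,R6,R7}
Step 12: reserve R8 C 2 -> on_hand[A=34 B=54 C=35] avail[A=30 B=46 C=33] open={R5,R6,R7,R8}
Step 13: reserve R9 C 9 -> on_hand[A=34 B=54 C=35] avail[A=30 B=46 C=24] open={R5,R6,R7,R8,R9}
Step 14: reserve R10 C 1 -> on_hand[A=34 B=54 C=35] avail[A=30 B=46 C=23] open={R10,R5,R6,R7,R8,R9}
Step 15: reserve R11 B 8 -> on_hand[A=34 B=54 C=35] avail[A=30 B=38 C=23] open={R10,R11,R5,R6,R7,R8,R9}
Open reservations: ['R10', 'R11', 'R5', 'R6', 'R7', 'R8', 'R9'] -> 7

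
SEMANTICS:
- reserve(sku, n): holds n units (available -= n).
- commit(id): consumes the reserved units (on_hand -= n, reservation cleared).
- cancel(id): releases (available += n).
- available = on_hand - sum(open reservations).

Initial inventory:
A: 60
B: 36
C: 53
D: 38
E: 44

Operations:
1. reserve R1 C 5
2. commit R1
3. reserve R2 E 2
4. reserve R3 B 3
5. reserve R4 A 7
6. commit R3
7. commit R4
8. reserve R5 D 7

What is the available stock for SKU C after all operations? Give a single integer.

Step 1: reserve R1 C 5 -> on_hand[A=60 B=36 C=53 D=38 E=44] avail[A=60 B=36 C=48 D=38 E=44] open={R1}
Step 2: commit R1 -> on_hand[A=60 B=36 C=48 D=38 E=44] avail[A=60 B=36 C=48 D=38 E=44] open={}
Step 3: reserve R2 E 2 -> on_hand[A=60 B=36 C=48 D=38 E=44] avail[A=60 B=36 C=48 D=38 E=42] open={R2}
Step 4: reserve R3 B 3 -> on_hand[A=60 B=36 C=48 D=38 E=44] avail[A=60 B=33 C=48 D=38 E=42] open={R2,R3}
Step 5: reserve R4 A 7 -> on_hand[A=60 B=36 C=48 D=38 E=44] avail[A=53 B=33 C=48 D=38 E=42] open={R2,R3,R4}
Step 6: commit R3 -> on_hand[A=60 B=33 C=48 D=38 E=44] avail[A=53 B=33 C=48 D=38 E=42] open={R2,R4}
Step 7: commit R4 -> on_hand[A=53 B=33 C=48 D=38 E=44] avail[A=53 B=33 C=48 D=38 E=42] open={R2}
Step 8: reserve R5 D 7 -> on_hand[A=53 B=33 C=48 D=38 E=44] avail[A=53 B=33 C=48 D=31 E=42] open={R2,R5}
Final available[C] = 48

Answer: 48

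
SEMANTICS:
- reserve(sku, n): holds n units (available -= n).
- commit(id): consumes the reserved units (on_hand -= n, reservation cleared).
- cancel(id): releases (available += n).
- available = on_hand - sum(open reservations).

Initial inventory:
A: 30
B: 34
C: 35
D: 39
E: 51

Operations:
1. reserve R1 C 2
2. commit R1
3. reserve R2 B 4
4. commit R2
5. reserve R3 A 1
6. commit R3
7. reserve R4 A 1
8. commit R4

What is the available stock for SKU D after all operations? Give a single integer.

Step 1: reserve R1 C 2 -> on_hand[A=30 B=34 C=35 D=39 E=51] avail[A=30 B=34 C=33 D=39 E=51] open={R1}
Step 2: commit R1 -> on_hand[A=30 B=34 C=33 D=39 E=51] avail[A=30 B=34 C=33 D=39 E=51] open={}
Step 3: reserve R2 B 4 -> on_hand[A=30 B=34 C=33 D=39 E=51] avail[A=30 B=30 C=33 D=39 E=51] open={R2}
Step 4: commit R2 -> on_hand[A=30 B=30 C=33 D=39 E=51] avail[A=30 B=30 C=33 D=39 E=51] open={}
Step 5: reserve R3 A 1 -> on_hand[A=30 B=30 C=33 D=39 E=51] avail[A=29 B=30 C=33 D=39 E=51] open={R3}
Step 6: commit R3 -> on_hand[A=29 B=30 C=33 D=39 E=51] avail[A=29 B=30 C=33 D=39 E=51] open={}
Step 7: reserve R4 A 1 -> on_hand[A=29 B=30 C=33 D=39 E=51] avail[A=28 B=30 C=33 D=39 E=51] open={R4}
Step 8: commit R4 -> on_hand[A=28 B=30 C=33 D=39 E=51] avail[A=28 B=30 C=33 D=39 E=51] open={}
Final available[D] = 39

Answer: 39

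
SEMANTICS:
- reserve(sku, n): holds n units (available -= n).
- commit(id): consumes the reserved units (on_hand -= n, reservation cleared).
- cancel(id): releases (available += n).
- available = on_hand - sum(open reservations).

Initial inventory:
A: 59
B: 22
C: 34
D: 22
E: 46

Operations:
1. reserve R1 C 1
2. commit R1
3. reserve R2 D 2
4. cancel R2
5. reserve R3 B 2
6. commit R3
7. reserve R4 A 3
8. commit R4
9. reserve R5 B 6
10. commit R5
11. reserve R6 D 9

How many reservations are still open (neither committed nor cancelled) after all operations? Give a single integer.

Step 1: reserve R1 C 1 -> on_hand[A=59 B=22 C=34 D=22 E=46] avail[A=59 B=22 C=33 D=22 E=46] open={R1}
Step 2: commit R1 -> on_hand[A=59 B=22 C=33 D=22 E=46] avail[A=59 B=22 C=33 D=22 E=46] open={}
Step 3: reserve R2 D 2 -> on_hand[A=59 B=22 C=33 D=22 E=46] avail[A=59 B=22 C=33 D=20 E=46] open={R2}
Step 4: cancel R2 -> on_hand[A=59 B=22 C=33 D=22 E=46] avail[A=59 B=22 C=33 D=22 E=46] open={}
Step 5: reserve R3 B 2 -> on_hand[A=59 B=22 C=33 D=22 E=46] avail[A=59 B=20 C=33 D=22 E=46] open={R3}
Step 6: commit R3 -> on_hand[A=59 B=20 C=33 D=22 E=46] avail[A=59 B=20 C=33 D=22 E=46] open={}
Step 7: reserve R4 A 3 -> on_hand[A=59 B=20 C=33 D=22 E=46] avail[A=56 B=20 C=33 D=22 E=46] open={R4}
Step 8: commit R4 -> on_hand[A=56 B=20 C=33 D=22 E=46] avail[A=56 B=20 C=33 D=22 E=46] open={}
Step 9: reserve R5 B 6 -> on_hand[A=56 B=20 C=33 D=22 E=46] avail[A=56 B=14 C=33 D=22 E=46] open={R5}
Step 10: commit R5 -> on_hand[A=56 B=14 C=33 D=22 E=46] avail[A=56 B=14 C=33 D=22 E=46] open={}
Step 11: reserve R6 D 9 -> on_hand[A=56 B=14 C=33 D=22 E=46] avail[A=56 B=14 C=33 D=13 E=46] open={R6}
Open reservations: ['R6'] -> 1

Answer: 1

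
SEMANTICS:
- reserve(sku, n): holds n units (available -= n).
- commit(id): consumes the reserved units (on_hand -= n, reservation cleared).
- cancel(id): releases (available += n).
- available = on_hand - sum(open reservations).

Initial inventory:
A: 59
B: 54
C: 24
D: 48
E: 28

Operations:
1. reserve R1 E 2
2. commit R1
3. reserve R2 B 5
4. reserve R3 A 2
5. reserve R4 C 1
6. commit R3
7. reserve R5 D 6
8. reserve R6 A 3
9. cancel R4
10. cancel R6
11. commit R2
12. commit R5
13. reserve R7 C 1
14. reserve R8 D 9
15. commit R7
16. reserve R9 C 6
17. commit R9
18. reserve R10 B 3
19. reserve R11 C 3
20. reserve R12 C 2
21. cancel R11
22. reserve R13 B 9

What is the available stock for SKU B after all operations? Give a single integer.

Step 1: reserve R1 E 2 -> on_hand[A=59 B=54 C=24 D=48 E=28] avail[A=59 B=54 C=24 D=48 E=26] open={R1}
Step 2: commit R1 -> on_hand[A=59 B=54 C=24 D=48 E=26] avail[A=59 B=54 C=24 D=48 E=26] open={}
Step 3: reserve R2 B 5 -> on_hand[A=59 B=54 C=24 D=48 E=26] avail[A=59 B=49 C=24 D=48 E=26] open={R2}
Step 4: reserve R3 A 2 -> on_hand[A=59 B=54 C=24 D=48 E=26] avail[A=57 B=49 C=24 D=48 E=26] open={R2,R3}
Step 5: reserve R4 C 1 -> on_hand[A=59 B=54 C=24 D=48 E=26] avail[A=57 B=49 C=23 D=48 E=26] open={R2,R3,R4}
Step 6: commit R3 -> on_hand[A=57 B=54 C=24 D=48 E=26] avail[A=57 B=49 C=23 D=48 E=26] open={R2,R4}
Step 7: reserve R5 D 6 -> on_hand[A=57 B=54 C=24 D=48 E=26] avail[A=57 B=49 C=23 D=42 E=26] open={R2,R4,R5}
Step 8: reserve R6 A 3 -> on_hand[A=57 B=54 C=24 D=48 E=26] avail[A=54 B=49 C=23 D=42 E=26] open={R2,R4,R5,R6}
Step 9: cancel R4 -> on_hand[A=57 B=54 C=24 D=48 E=26] avail[A=54 B=49 C=24 D=42 E=26] open={R2,R5,R6}
Step 10: cancel R6 -> on_hand[A=57 B=54 C=24 D=48 E=26] avail[A=57 B=49 C=24 D=42 E=26] open={R2,R5}
Step 11: commit R2 -> on_hand[A=57 B=49 C=24 D=48 E=26] avail[A=57 B=49 C=24 D=42 E=26] open={R5}
Step 12: commit R5 -> on_hand[A=57 B=49 C=24 D=42 E=26] avail[A=57 B=49 C=24 D=42 E=26] open={}
Step 13: reserve R7 C 1 -> on_hand[A=57 B=49 C=24 D=42 E=26] avail[A=57 B=49 C=23 D=42 E=26] open={R7}
Step 14: reserve R8 D 9 -> on_hand[A=57 B=49 C=24 D=42 E=26] avail[A=57 B=49 C=23 D=33 E=26] open={R7,R8}
Step 15: commit R7 -> on_hand[A=57 B=49 C=23 D=42 E=26] avail[A=57 B=49 C=23 D=33 E=26] open={R8}
Step 16: reserve R9 C 6 -> on_hand[A=57 B=49 C=23 D=42 E=26] avail[A=57 B=49 C=17 D=33 E=26] open={R8,R9}
Step 17: commit R9 -> on_hand[A=57 B=49 C=17 D=42 E=26] avail[A=57 B=49 C=17 D=33 E=26] open={R8}
Step 18: reserve R10 B 3 -> on_hand[A=57 B=49 C=17 D=42 E=26] avail[A=57 B=46 C=17 D=33 E=26] open={R10,R8}
Step 19: reserve R11 C 3 -> on_hand[A=57 B=49 C=17 D=42 E=26] avail[A=57 B=46 C=14 D=33 E=26] open={R10,R11,R8}
Step 20: reserve R12 C 2 -> on_hand[A=57 B=49 C=17 D=42 E=26] avail[A=57 B=46 C=12 D=33 E=26] open={R10,R11,R12,R8}
Step 21: cancel R11 -> on_hand[A=57 B=49 C=17 D=42 E=26] avail[A=57 B=46 C=15 D=33 E=26] open={R10,R12,R8}
Step 22: reserve R13 B 9 -> on_hand[A=57 B=49 C=17 D=42 E=26] avail[A=57 B=37 C=15 D=33 E=26] open={R10,R12,R13,R8}
Final available[B] = 37

Answer: 37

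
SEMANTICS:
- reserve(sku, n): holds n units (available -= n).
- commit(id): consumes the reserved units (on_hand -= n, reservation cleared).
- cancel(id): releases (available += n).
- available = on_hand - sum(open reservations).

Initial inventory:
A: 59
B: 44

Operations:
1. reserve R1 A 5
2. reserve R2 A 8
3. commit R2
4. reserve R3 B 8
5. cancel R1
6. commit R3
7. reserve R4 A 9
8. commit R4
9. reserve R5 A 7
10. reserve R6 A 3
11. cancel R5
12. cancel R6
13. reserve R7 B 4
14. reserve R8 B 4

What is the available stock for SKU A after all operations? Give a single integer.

Step 1: reserve R1 A 5 -> on_hand[A=59 B=44] avail[A=54 B=44] open={R1}
Step 2: reserve R2 A 8 -> on_hand[A=59 B=44] avail[A=46 B=44] open={R1,R2}
Step 3: commit R2 -> on_hand[A=51 B=44] avail[A=46 B=44] open={R1}
Step 4: reserve R3 B 8 -> on_hand[A=51 B=44] avail[A=46 B=36] open={R1,R3}
Step 5: cancel R1 -> on_hand[A=51 B=44] avail[A=51 B=36] open={R3}
Step 6: commit R3 -> on_hand[A=51 B=36] avail[A=51 B=36] open={}
Step 7: reserve R4 A 9 -> on_hand[A=51 B=36] avail[A=42 B=36] open={R4}
Step 8: commit R4 -> on_hand[A=42 B=36] avail[A=42 B=36] open={}
Step 9: reserve R5 A 7 -> on_hand[A=42 B=36] avail[A=35 B=36] open={R5}
Step 10: reserve R6 A 3 -> on_hand[A=42 B=36] avail[A=32 B=36] open={R5,R6}
Step 11: cancel R5 -> on_hand[A=42 B=36] avail[A=39 B=36] open={R6}
Step 12: cancel R6 -> on_hand[A=42 B=36] avail[A=42 B=36] open={}
Step 13: reserve R7 B 4 -> on_hand[A=42 B=36] avail[A=42 B=32] open={R7}
Step 14: reserve R8 B 4 -> on_hand[A=42 B=36] avail[A=42 B=28] open={R7,R8}
Final available[A] = 42

Answer: 42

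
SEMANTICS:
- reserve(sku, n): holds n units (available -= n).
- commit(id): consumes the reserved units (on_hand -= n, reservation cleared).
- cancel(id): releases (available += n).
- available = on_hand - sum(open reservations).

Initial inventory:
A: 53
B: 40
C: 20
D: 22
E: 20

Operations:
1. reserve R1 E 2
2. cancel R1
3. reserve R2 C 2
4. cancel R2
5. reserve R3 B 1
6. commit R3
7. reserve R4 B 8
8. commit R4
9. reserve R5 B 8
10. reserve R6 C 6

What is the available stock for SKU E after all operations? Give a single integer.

Answer: 20

Derivation:
Step 1: reserve R1 E 2 -> on_hand[A=53 B=40 C=20 D=22 E=20] avail[A=53 B=40 C=20 D=22 E=18] open={R1}
Step 2: cancel R1 -> on_hand[A=53 B=40 C=20 D=22 E=20] avail[A=53 B=40 C=20 D=22 E=20] open={}
Step 3: reserve R2 C 2 -> on_hand[A=53 B=40 C=20 D=22 E=20] avail[A=53 B=40 C=18 D=22 E=20] open={R2}
Step 4: cancel R2 -> on_hand[A=53 B=40 C=20 D=22 E=20] avail[A=53 B=40 C=20 D=22 E=20] open={}
Step 5: reserve R3 B 1 -> on_hand[A=53 B=40 C=20 D=22 E=20] avail[A=53 B=39 C=20 D=22 E=20] open={R3}
Step 6: commit R3 -> on_hand[A=53 B=39 C=20 D=22 E=20] avail[A=53 B=39 C=20 D=22 E=20] open={}
Step 7: reserve R4 B 8 -> on_hand[A=53 B=39 C=20 D=22 E=20] avail[A=53 B=31 C=20 D=22 E=20] open={R4}
Step 8: commit R4 -> on_hand[A=53 B=31 C=20 D=22 E=20] avail[A=53 B=31 C=20 D=22 E=20] open={}
Step 9: reserve R5 B 8 -> on_hand[A=53 B=31 C=20 D=22 E=20] avail[A=53 B=23 C=20 D=22 E=20] open={R5}
Step 10: reserve R6 C 6 -> on_hand[A=53 B=31 C=20 D=22 E=20] avail[A=53 B=23 C=14 D=22 E=20] open={R5,R6}
Final available[E] = 20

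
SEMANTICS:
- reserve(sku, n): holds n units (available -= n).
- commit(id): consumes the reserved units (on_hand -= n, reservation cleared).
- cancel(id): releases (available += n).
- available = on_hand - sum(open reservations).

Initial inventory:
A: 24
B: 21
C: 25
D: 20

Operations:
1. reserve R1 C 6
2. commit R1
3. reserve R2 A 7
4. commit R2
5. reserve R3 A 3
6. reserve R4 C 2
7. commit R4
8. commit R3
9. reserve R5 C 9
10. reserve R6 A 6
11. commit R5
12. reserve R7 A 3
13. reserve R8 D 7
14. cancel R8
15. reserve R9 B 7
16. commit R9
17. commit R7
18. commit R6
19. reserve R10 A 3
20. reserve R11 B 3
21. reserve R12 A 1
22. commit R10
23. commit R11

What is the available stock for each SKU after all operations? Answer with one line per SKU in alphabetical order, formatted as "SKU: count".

Step 1: reserve R1 C 6 -> on_hand[A=24 B=21 C=25 D=20] avail[A=24 B=21 C=19 D=20] open={R1}
Step 2: commit R1 -> on_hand[A=24 B=21 C=19 D=20] avail[A=24 B=21 C=19 D=20] open={}
Step 3: reserve R2 A 7 -> on_hand[A=24 B=21 C=19 D=20] avail[A=17 B=21 C=19 D=20] open={R2}
Step 4: commit R2 -> on_hand[A=17 B=21 C=19 D=20] avail[A=17 B=21 C=19 D=20] open={}
Step 5: reserve R3 A 3 -> on_hand[A=17 B=21 C=19 D=20] avail[A=14 B=21 C=19 D=20] open={R3}
Step 6: reserve R4 C 2 -> on_hand[A=17 B=21 C=19 D=20] avail[A=14 B=21 C=17 D=20] open={R3,R4}
Step 7: commit R4 -> on_hand[A=17 B=21 C=17 D=20] avail[A=14 B=21 C=17 D=20] open={R3}
Step 8: commit R3 -> on_hand[A=14 B=21 C=17 D=20] avail[A=14 B=21 C=17 D=20] open={}
Step 9: reserve R5 C 9 -> on_hand[A=14 B=21 C=17 D=20] avail[A=14 B=21 C=8 D=20] open={R5}
Step 10: reserve R6 A 6 -> on_hand[A=14 B=21 C=17 D=20] avail[A=8 B=21 C=8 D=20] open={R5,R6}
Step 11: commit R5 -> on_hand[A=14 B=21 C=8 D=20] avail[A=8 B=21 C=8 D=20] open={R6}
Step 12: reserve R7 A 3 -> on_hand[A=14 B=21 C=8 D=20] avail[A=5 B=21 C=8 D=20] open={R6,R7}
Step 13: reserve R8 D 7 -> on_hand[A=14 B=21 C=8 D=20] avail[A=5 B=21 C=8 D=13] open={R6,R7,R8}
Step 14: cancel R8 -> on_hand[A=14 B=21 C=8 D=20] avail[A=5 B=21 C=8 D=20] open={R6,R7}
Step 15: reserve R9 B 7 -> on_hand[A=14 B=21 C=8 D=20] avail[A=5 B=14 C=8 D=20] open={R6,R7,R9}
Step 16: commit R9 -> on_hand[A=14 B=14 C=8 D=20] avail[A=5 B=14 C=8 D=20] open={R6,R7}
Step 17: commit R7 -> on_hand[A=11 B=14 C=8 D=20] avail[A=5 B=14 C=8 D=20] open={R6}
Step 18: commit R6 -> on_hand[A=5 B=14 C=8 D=20] avail[A=5 B=14 C=8 D=20] open={}
Step 19: reserve R10 A 3 -> on_hand[A=5 B=14 C=8 D=20] avail[A=2 B=14 C=8 D=20] open={R10}
Step 20: reserve R11 B 3 -> on_hand[A=5 B=14 C=8 D=20] avail[A=2 B=11 C=8 D=20] open={R10,R11}
Step 21: reserve R12 A 1 -> on_hand[A=5 B=14 C=8 D=20] avail[A=1 B=11 C=8 D=20] open={R10,R11,R12}
Step 22: commit R10 -> on_hand[A=2 B=14 C=8 D=20] avail[A=1 B=11 C=8 D=20] open={R11,R12}
Step 23: commit R11 -> on_hand[A=2 B=11 C=8 D=20] avail[A=1 B=11 C=8 D=20] open={R12}

Answer: A: 1
B: 11
C: 8
D: 20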